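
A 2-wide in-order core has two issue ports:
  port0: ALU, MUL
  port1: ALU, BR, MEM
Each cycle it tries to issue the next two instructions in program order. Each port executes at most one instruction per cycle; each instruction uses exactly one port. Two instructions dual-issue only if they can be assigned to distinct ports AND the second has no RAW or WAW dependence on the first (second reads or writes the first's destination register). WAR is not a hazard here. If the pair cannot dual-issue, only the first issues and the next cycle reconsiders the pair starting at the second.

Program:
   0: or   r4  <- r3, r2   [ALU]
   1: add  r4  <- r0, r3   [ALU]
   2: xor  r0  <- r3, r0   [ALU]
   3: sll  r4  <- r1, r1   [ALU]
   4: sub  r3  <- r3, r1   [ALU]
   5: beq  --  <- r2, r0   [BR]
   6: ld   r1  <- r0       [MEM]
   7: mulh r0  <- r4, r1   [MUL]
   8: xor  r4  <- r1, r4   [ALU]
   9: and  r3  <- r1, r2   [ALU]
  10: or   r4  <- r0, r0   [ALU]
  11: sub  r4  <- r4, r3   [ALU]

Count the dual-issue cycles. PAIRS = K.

PAIRS = 4

[0] i0  or  -- WAW r4
[1] i1+i2  add+xor  -- pair
[2] i3+i4  sll+sub  -- pair
[3] i5  beq  -- no-port BR/MEM
[4] i6  ld  -- RAW r1
[5] i7+i8  mulh+xor  -- pair
[6] i9+i10  and+or  -- pair
[7] i11  sub  -- tail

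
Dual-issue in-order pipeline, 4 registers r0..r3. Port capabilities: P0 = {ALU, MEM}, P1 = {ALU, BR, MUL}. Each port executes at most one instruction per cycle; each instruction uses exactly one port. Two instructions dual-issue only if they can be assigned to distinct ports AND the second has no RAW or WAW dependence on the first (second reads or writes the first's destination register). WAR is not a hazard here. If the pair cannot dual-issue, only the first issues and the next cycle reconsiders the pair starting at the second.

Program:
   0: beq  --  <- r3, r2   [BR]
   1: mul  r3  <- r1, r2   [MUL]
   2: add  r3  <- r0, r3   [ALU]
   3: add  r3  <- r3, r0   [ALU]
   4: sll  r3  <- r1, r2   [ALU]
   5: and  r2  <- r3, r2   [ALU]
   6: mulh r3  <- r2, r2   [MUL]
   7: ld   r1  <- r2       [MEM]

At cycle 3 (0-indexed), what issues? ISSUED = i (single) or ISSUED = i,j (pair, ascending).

c0: i0 beq  no-port BR/MUL
c1: i1 mul  RAW+WAW r3
c2: i2 add  RAW+WAW r3
c3: i3 add  WAW r3
c4: i4 sll  RAW r3
c5: i5 and  RAW r2
c6: i6/i7 mulh;ld  2-wide

ISSUED = 3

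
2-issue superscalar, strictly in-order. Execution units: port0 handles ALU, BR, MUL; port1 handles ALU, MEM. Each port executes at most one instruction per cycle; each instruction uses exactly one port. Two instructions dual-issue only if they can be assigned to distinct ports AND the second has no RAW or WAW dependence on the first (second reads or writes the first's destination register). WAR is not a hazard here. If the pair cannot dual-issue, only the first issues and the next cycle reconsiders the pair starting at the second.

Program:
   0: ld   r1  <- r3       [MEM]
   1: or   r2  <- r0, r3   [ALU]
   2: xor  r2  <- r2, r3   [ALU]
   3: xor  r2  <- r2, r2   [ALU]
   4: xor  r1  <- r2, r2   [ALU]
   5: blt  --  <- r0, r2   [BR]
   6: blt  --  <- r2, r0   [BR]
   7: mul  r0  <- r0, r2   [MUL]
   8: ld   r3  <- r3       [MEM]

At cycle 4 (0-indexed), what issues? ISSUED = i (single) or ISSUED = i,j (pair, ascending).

[0] i0&i1  ld/or  -- 2-wide
[1] i2  xor  -- RAW+WAW r2
[2] i3  xor  -- RAW r2
[3] i4&i5  xor/blt  -- 2-wide
[4] i6  blt  -- no-port BR/MUL
[5] i7&i8  mul/ld  -- 2-wide

ISSUED = 6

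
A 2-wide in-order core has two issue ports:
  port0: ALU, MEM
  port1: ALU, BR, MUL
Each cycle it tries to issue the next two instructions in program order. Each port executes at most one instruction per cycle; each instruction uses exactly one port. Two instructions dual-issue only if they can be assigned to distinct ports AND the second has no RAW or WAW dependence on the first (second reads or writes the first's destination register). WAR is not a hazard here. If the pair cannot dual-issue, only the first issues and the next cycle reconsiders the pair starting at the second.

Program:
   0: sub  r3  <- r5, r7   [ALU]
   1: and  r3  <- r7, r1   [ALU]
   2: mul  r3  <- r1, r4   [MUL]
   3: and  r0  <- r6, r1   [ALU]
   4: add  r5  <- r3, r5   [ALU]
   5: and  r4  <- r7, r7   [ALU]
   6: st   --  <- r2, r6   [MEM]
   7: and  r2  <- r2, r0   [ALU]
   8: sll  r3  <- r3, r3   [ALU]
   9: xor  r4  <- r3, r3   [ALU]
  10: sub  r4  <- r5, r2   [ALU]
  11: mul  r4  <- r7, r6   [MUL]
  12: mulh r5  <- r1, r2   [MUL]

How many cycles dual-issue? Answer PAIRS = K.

PAIRS = 3

  cy0 -> i0 (sub.ALU) WAW r3
  cy1 -> i1 (and.ALU) WAW r3
  cy2 -> i2&i3 (mul.MUL;and.ALU) 2-wide
  cy3 -> i4&i5 (add.ALU;and.ALU) 2-wide
  cy4 -> i6&i7 (st.MEM;and.ALU) 2-wide
  cy5 -> i8 (sll.ALU) RAW r3
  cy6 -> i9 (xor.ALU) WAW r4
  cy7 -> i10 (sub.ALU) WAW r4
  cy8 -> i11 (mul.MUL) no-port MUL/MUL
  cy9 -> i12 (mulh.MUL) tail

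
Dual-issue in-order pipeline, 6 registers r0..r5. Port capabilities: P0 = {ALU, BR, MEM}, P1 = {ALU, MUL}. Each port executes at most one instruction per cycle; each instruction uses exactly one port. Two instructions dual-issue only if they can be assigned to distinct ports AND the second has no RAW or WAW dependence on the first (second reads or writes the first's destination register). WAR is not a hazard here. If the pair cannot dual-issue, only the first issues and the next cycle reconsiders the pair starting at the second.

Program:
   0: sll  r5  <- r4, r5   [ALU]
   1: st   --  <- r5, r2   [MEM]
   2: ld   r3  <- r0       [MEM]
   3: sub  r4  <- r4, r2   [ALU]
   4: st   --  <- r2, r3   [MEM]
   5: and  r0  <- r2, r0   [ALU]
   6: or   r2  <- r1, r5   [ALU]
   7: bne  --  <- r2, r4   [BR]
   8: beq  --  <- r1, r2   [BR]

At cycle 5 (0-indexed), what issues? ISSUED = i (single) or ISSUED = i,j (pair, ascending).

#0 head=0: sll i0 RAW r5
#1 head=1: st i1 no-port MEM/MEM
#2 head=2: ld/sub i2&i3 dual
#3 head=4: st/and i4&i5 dual
#4 head=6: or i6 RAW r2
#5 head=7: bne i7 no-port BR/BR
#6 head=8: beq i8 tail

ISSUED = 7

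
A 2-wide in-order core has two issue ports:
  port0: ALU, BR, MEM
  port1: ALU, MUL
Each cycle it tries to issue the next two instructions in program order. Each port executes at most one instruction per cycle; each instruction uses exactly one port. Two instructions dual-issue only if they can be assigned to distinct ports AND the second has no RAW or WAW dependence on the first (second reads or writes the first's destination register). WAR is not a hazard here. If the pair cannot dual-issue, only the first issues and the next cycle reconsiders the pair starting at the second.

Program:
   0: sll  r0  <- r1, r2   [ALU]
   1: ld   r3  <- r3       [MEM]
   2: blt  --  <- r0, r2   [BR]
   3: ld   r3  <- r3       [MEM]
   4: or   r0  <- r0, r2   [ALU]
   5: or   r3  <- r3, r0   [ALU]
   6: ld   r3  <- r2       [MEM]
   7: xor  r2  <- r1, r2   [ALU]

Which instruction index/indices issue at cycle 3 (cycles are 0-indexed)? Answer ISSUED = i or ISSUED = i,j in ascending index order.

ISSUED = 5

  cy0 -> i0,i1 (sll+ld) 2-wide
  cy1 -> i2 (blt) no-port BR/MEM
  cy2 -> i3,i4 (ld+or) 2-wide
  cy3 -> i5 (or) WAW r3
  cy4 -> i6,i7 (ld+xor) 2-wide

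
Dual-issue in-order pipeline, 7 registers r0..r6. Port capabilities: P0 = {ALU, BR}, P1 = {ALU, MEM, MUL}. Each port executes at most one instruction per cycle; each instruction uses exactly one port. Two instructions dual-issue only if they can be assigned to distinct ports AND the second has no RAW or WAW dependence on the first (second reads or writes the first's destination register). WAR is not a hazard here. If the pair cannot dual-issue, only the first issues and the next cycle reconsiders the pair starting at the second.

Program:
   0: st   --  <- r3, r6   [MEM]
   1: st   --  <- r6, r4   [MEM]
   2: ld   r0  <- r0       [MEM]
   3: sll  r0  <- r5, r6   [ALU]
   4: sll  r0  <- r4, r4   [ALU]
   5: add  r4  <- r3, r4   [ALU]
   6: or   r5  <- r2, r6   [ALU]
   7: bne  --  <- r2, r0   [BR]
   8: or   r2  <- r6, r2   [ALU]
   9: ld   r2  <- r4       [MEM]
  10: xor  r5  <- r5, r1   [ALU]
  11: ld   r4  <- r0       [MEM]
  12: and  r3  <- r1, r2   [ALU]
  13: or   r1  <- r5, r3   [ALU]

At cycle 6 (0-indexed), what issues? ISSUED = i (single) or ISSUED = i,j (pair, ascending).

t=0 i0:st.MEM ; no-port MEM/MEM
t=1 i1:st.MEM ; no-port MEM/MEM
t=2 i2:ld.MEM ; WAW r0
t=3 i3:sll.ALU ; WAW r0
t=4 i4+i5:sll.ALU add.ALU ; pair
t=5 i6+i7:or.ALU bne.BR ; pair
t=6 i8:or.ALU ; WAW r2
t=7 i9+i10:ld.MEM xor.ALU ; pair
t=8 i11+i12:ld.MEM and.ALU ; pair
t=9 i13:or.ALU ; tail

ISSUED = 8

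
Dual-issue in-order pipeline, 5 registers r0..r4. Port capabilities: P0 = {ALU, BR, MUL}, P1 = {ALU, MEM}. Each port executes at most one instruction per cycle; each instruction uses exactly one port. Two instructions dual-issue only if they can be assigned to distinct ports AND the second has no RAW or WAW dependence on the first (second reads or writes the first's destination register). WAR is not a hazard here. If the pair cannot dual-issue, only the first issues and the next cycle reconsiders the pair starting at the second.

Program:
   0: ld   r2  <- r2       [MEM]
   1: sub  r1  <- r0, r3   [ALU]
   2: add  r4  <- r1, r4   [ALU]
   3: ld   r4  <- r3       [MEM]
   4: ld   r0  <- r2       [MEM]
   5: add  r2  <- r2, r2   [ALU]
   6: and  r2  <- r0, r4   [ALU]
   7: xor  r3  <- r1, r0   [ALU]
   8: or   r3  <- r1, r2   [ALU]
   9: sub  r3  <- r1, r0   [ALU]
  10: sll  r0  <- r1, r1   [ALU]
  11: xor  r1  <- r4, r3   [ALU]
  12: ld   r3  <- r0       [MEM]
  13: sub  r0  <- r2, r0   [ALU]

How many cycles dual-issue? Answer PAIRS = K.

c0: i0&i1 ld.MEM+sub.ALU  dual
c1: i2 add.ALU  WAW r4
c2: i3 ld.MEM  no-port MEM/MEM
c3: i4&i5 ld.MEM+add.ALU  dual
c4: i6&i7 and.ALU+xor.ALU  dual
c5: i8 or.ALU  WAW r3
c6: i9&i10 sub.ALU+sll.ALU  dual
c7: i11&i12 xor.ALU+ld.MEM  dual
c8: i13 sub.ALU  tail

PAIRS = 5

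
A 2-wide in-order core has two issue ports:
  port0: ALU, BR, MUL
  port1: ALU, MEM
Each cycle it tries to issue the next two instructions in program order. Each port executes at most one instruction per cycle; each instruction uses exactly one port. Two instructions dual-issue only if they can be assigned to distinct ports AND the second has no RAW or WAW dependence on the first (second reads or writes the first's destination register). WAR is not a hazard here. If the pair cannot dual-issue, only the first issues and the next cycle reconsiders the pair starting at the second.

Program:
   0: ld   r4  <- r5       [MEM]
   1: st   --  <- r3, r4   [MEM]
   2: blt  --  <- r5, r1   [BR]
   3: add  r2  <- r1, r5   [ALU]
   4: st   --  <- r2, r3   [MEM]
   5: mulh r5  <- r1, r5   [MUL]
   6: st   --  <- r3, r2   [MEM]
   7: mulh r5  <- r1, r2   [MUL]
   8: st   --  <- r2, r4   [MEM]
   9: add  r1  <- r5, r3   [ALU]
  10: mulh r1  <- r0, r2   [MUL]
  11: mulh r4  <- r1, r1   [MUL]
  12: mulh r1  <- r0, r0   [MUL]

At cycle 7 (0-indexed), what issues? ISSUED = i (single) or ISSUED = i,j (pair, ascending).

c0: i0 ld  no-port MEM/MEM
c1: i1+i2 st/blt  2-wide
c2: i3 add  RAW r2
c3: i4+i5 st/mulh  2-wide
c4: i6+i7 st/mulh  2-wide
c5: i8+i9 st/add  2-wide
c6: i10 mulh  no-port MUL/MUL
c7: i11 mulh  no-port MUL/MUL
c8: i12 mulh  tail

ISSUED = 11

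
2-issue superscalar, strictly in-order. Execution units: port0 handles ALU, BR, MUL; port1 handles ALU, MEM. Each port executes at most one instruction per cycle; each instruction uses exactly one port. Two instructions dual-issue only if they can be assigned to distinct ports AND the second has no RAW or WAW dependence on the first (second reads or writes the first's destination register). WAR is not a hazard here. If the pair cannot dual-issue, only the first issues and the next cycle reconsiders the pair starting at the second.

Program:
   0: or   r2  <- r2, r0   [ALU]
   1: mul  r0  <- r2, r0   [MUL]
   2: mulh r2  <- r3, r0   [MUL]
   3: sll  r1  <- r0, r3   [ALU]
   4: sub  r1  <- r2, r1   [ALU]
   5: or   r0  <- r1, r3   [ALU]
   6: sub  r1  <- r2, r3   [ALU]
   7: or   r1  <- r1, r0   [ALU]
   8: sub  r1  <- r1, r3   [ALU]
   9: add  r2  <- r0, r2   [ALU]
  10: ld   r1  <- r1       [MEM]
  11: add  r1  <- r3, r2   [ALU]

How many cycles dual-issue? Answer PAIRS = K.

#0 head=0: or.ALU i0 RAW r2
#1 head=1: mul.MUL i1 no-port MUL/MUL
#2 head=2: mulh.MUL+sll.ALU i2/i3 dual
#3 head=4: sub.ALU i4 RAW r1
#4 head=5: or.ALU+sub.ALU i5/i6 dual
#5 head=7: or.ALU i7 RAW+WAW r1
#6 head=8: sub.ALU+add.ALU i8/i9 dual
#7 head=10: ld.MEM i10 WAW r1
#8 head=11: add.ALU i11 tail

PAIRS = 3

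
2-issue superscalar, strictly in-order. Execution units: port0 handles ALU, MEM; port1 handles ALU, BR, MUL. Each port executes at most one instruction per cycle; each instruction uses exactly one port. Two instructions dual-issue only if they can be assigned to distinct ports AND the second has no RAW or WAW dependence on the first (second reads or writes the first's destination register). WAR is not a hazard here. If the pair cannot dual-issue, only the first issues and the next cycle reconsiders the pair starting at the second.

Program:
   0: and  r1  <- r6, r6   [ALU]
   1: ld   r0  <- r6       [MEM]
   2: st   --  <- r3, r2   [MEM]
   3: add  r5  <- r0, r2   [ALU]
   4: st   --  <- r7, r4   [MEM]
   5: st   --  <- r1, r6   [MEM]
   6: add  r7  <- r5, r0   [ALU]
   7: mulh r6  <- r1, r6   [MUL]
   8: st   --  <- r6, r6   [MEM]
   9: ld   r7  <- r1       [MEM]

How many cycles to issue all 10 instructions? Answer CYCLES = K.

CYCLES = 7

  cy0 -> i0/i1 (and.ALU+ld.MEM) dual
  cy1 -> i2/i3 (st.MEM+add.ALU) dual
  cy2 -> i4 (st.MEM) no-port MEM/MEM
  cy3 -> i5/i6 (st.MEM+add.ALU) dual
  cy4 -> i7 (mulh.MUL) RAW r6
  cy5 -> i8 (st.MEM) no-port MEM/MEM
  cy6 -> i9 (ld.MEM) tail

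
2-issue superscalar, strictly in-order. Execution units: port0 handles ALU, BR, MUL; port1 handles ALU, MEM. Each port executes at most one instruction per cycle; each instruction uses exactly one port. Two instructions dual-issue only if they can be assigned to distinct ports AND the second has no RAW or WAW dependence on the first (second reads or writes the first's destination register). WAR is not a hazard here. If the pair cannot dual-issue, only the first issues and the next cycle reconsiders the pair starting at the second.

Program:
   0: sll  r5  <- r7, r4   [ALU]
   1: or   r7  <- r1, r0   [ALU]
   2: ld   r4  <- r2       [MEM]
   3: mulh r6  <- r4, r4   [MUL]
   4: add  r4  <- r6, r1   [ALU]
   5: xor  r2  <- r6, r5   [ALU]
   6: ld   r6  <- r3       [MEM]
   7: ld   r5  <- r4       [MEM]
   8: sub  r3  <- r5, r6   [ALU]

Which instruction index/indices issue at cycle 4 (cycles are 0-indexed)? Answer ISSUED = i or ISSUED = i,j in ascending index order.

t=0 i0/i1:sll.ALU+or.ALU ; dual
t=1 i2:ld.MEM ; RAW r4
t=2 i3:mulh.MUL ; RAW r6
t=3 i4/i5:add.ALU+xor.ALU ; dual
t=4 i6:ld.MEM ; no-port MEM/MEM
t=5 i7:ld.MEM ; RAW r5
t=6 i8:sub.ALU ; tail

ISSUED = 6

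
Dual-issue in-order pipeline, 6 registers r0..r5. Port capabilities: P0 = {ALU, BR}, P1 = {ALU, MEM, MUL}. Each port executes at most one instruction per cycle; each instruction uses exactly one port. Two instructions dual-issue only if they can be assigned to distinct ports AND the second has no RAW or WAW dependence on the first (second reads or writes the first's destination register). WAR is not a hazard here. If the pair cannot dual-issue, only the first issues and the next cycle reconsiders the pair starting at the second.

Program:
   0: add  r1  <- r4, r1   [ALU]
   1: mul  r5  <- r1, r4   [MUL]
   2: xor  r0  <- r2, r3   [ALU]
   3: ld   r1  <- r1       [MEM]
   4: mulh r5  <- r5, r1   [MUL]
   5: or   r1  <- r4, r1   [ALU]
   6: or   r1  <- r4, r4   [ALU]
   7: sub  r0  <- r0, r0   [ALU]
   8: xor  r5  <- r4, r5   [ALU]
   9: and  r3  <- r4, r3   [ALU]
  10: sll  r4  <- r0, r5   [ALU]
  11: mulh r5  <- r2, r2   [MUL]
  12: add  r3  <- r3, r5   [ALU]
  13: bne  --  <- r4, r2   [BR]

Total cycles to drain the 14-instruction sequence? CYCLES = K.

t=0 i0:add.ALU ; RAW r1
t=1 i1&i2:mul.MUL+xor.ALU ; dual
t=2 i3:ld.MEM ; no-port MEM/MUL
t=3 i4&i5:mulh.MUL+or.ALU ; dual
t=4 i6&i7:or.ALU+sub.ALU ; dual
t=5 i8&i9:xor.ALU+and.ALU ; dual
t=6 i10&i11:sll.ALU+mulh.MUL ; dual
t=7 i12&i13:add.ALU+bne.BR ; dual

CYCLES = 8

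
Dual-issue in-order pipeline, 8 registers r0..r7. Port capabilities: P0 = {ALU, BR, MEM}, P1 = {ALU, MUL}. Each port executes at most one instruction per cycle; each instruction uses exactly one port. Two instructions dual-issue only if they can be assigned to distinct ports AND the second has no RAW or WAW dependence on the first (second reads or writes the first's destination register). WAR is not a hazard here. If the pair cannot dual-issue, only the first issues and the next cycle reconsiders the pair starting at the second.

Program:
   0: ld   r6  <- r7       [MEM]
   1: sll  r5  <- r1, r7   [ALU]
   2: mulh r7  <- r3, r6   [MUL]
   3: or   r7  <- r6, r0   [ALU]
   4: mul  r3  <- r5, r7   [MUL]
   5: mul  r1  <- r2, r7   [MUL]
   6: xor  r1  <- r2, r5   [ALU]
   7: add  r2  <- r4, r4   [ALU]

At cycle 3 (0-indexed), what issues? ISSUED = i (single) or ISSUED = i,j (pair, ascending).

#0 head=0: ld.MEM sll.ALU i0&i1 2-wide
#1 head=2: mulh.MUL i2 WAW r7
#2 head=3: or.ALU i3 RAW r7
#3 head=4: mul.MUL i4 no-port MUL/MUL
#4 head=5: mul.MUL i5 WAW r1
#5 head=6: xor.ALU add.ALU i6&i7 2-wide

ISSUED = 4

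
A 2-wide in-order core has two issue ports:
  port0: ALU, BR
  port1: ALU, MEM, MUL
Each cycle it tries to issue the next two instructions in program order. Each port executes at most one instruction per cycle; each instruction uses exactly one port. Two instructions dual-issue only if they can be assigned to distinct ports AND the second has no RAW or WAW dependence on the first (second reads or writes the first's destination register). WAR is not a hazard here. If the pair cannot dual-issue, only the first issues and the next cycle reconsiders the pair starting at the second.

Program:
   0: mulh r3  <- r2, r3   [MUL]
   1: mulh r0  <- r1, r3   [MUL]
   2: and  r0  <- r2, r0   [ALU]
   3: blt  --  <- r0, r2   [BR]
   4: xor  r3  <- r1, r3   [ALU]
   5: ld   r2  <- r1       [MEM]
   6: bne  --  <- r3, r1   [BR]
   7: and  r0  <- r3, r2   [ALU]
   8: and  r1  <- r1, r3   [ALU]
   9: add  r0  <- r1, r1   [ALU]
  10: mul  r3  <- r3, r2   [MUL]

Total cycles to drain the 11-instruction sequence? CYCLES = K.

CYCLES = 7

[0] i0  mulh  -- no-port MUL/MUL
[1] i1  mulh  -- RAW+WAW r0
[2] i2  and  -- RAW r0
[3] i3,i4  blt;xor  -- dual
[4] i5,i6  ld;bne  -- dual
[5] i7,i8  and;and  -- dual
[6] i9,i10  add;mul  -- dual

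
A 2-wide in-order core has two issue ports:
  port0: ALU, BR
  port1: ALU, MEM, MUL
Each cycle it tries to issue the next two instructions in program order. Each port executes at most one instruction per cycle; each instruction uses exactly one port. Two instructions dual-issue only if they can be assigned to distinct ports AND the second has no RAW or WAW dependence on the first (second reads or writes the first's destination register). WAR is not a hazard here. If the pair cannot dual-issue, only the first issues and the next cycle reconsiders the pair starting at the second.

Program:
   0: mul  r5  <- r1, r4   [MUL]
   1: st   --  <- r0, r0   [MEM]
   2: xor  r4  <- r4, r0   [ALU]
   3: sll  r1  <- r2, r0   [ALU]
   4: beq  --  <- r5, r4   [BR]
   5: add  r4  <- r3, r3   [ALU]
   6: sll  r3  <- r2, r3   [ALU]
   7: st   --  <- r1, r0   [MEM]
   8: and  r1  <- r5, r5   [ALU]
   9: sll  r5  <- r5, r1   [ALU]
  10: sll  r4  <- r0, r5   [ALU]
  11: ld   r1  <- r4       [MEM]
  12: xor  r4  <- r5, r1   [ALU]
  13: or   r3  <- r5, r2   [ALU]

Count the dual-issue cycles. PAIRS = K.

PAIRS = 5

t=0 i0:mul ; no-port MUL/MEM
t=1 i1,i2:st/xor ; pair
t=2 i3,i4:sll/beq ; pair
t=3 i5,i6:add/sll ; pair
t=4 i7,i8:st/and ; pair
t=5 i9:sll ; RAW r5
t=6 i10:sll ; RAW r4
t=7 i11:ld ; RAW r1
t=8 i12,i13:xor/or ; pair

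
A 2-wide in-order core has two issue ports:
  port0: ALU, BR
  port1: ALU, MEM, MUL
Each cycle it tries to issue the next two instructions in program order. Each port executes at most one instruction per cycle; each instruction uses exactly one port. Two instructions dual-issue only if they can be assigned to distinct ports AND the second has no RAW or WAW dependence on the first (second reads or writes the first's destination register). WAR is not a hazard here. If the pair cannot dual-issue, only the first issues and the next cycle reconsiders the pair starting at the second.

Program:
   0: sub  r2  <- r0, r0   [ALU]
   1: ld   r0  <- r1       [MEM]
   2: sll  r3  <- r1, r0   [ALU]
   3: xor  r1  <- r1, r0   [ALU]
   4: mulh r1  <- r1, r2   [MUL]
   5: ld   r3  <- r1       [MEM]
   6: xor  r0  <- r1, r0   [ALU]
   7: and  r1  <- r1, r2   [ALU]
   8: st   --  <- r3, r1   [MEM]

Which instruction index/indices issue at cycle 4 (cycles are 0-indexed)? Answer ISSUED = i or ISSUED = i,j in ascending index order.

0. sub.ALU;ld.MEM @i0/i1  | 2-wide
1. sll.ALU;xor.ALU @i2/i3  | 2-wide
2. mulh.MUL @i4  | no-port MUL/MEM
3. ld.MEM;xor.ALU @i5/i6  | 2-wide
4. and.ALU @i7  | RAW r1
5. st.MEM @i8  | tail

ISSUED = 7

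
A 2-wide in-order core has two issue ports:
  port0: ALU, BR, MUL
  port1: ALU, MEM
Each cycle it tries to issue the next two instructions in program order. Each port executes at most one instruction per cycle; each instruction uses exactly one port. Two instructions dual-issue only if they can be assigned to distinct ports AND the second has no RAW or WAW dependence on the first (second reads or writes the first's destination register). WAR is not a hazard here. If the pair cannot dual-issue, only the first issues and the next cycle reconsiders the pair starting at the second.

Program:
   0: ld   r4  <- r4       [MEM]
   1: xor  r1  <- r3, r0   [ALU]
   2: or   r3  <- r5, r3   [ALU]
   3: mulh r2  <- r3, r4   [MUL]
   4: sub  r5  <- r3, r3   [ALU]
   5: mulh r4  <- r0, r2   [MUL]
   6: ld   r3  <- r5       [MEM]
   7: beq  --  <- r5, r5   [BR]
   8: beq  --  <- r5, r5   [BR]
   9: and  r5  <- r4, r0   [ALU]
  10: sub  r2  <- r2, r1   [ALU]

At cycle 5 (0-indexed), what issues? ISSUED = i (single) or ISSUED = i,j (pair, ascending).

#0 head=0: ld+xor i0,i1 dual
#1 head=2: or i2 RAW r3
#2 head=3: mulh+sub i3,i4 dual
#3 head=5: mulh+ld i5,i6 dual
#4 head=7: beq i7 no-port BR/BR
#5 head=8: beq+and i8,i9 dual
#6 head=10: sub i10 tail

ISSUED = 8,9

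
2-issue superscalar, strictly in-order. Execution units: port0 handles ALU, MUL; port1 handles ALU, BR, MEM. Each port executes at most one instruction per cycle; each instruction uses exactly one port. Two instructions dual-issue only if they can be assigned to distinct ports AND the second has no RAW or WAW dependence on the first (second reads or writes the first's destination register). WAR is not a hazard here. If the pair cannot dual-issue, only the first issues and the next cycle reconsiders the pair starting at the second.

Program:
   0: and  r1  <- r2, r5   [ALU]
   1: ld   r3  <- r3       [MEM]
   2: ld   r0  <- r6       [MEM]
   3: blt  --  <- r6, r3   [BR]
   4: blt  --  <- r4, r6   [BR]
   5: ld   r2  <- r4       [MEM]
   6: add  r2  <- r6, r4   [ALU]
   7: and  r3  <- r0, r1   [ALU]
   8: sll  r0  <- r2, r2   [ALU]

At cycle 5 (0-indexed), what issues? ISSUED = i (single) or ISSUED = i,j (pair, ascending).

ISSUED = 6,7

#0 head=0: and ld i0+i1 pair
#1 head=2: ld i2 no-port MEM/BR
#2 head=3: blt i3 no-port BR/BR
#3 head=4: blt i4 no-port BR/MEM
#4 head=5: ld i5 WAW r2
#5 head=6: add and i6+i7 pair
#6 head=8: sll i8 tail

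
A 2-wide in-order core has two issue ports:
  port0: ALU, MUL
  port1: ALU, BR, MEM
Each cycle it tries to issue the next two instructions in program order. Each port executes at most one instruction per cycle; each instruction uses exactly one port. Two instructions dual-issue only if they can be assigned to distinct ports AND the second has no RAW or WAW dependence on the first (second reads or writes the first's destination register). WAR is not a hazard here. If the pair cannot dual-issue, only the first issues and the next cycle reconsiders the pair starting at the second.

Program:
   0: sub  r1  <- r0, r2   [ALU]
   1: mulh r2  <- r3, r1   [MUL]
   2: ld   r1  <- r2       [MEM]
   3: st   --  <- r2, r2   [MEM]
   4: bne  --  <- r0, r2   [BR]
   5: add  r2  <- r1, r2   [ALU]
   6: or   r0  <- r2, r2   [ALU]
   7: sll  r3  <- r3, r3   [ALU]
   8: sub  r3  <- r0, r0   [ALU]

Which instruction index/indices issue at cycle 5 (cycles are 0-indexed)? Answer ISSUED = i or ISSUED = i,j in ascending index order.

t=0 i0:sub ; RAW r1
t=1 i1:mulh ; RAW r2
t=2 i2:ld ; no-port MEM/MEM
t=3 i3:st ; no-port MEM/BR
t=4 i4&i5:bne;add ; 2-wide
t=5 i6&i7:or;sll ; 2-wide
t=6 i8:sub ; tail

ISSUED = 6,7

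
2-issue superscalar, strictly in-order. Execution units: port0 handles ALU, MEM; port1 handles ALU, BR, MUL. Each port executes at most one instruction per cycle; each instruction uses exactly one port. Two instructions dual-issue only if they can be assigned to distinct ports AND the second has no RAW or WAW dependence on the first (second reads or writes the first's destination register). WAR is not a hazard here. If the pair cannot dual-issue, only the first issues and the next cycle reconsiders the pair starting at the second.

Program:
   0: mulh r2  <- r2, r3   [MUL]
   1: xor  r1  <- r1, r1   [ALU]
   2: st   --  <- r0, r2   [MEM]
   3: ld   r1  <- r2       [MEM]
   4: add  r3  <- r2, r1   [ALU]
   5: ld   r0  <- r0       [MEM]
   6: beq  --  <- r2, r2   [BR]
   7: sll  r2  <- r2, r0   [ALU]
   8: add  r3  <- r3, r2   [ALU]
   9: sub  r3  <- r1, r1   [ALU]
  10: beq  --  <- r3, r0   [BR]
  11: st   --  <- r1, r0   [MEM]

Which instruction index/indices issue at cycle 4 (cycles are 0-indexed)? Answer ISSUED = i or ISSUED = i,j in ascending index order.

ISSUED = 6,7

#0 head=0: mulh xor i0&i1 2-wide
#1 head=2: st i2 no-port MEM/MEM
#2 head=3: ld i3 RAW r1
#3 head=4: add ld i4&i5 2-wide
#4 head=6: beq sll i6&i7 2-wide
#5 head=8: add i8 WAW r3
#6 head=9: sub i9 RAW r3
#7 head=10: beq st i10&i11 2-wide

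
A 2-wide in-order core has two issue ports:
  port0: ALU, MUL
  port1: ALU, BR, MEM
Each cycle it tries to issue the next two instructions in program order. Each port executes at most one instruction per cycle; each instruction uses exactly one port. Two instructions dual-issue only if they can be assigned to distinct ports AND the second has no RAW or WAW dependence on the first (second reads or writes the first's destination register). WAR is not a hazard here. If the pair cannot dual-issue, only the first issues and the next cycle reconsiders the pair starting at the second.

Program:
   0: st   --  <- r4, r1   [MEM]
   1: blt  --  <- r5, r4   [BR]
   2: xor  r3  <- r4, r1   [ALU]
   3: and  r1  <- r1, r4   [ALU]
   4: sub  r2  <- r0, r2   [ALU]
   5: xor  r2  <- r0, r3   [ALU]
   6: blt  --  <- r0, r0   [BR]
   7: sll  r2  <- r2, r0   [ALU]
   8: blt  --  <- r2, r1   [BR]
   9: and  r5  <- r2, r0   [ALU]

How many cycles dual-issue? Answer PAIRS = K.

PAIRS = 4

0. st.MEM @i0  | no-port MEM/BR
1. blt.BR xor.ALU @i1,i2  | 2-wide
2. and.ALU sub.ALU @i3,i4  | 2-wide
3. xor.ALU blt.BR @i5,i6  | 2-wide
4. sll.ALU @i7  | RAW r2
5. blt.BR and.ALU @i8,i9  | 2-wide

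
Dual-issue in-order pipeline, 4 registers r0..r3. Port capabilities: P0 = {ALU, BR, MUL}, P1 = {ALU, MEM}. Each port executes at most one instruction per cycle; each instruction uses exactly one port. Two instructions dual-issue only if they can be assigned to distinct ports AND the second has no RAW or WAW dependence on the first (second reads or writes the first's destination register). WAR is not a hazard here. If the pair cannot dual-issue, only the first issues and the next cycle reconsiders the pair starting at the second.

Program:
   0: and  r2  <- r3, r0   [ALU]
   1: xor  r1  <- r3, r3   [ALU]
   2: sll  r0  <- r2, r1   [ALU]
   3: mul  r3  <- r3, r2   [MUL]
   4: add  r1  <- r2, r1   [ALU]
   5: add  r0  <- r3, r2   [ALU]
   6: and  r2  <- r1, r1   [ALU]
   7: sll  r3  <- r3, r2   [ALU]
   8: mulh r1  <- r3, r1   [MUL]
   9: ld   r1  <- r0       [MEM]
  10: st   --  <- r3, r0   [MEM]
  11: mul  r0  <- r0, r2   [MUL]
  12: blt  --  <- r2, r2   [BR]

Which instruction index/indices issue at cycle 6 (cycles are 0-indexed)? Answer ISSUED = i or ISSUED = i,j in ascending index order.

t=0 i0+i1:and.ALU xor.ALU ; pair
t=1 i2+i3:sll.ALU mul.MUL ; pair
t=2 i4+i5:add.ALU add.ALU ; pair
t=3 i6:and.ALU ; RAW r2
t=4 i7:sll.ALU ; RAW r3
t=5 i8:mulh.MUL ; WAW r1
t=6 i9:ld.MEM ; no-port MEM/MEM
t=7 i10+i11:st.MEM mul.MUL ; pair
t=8 i12:blt.BR ; tail

ISSUED = 9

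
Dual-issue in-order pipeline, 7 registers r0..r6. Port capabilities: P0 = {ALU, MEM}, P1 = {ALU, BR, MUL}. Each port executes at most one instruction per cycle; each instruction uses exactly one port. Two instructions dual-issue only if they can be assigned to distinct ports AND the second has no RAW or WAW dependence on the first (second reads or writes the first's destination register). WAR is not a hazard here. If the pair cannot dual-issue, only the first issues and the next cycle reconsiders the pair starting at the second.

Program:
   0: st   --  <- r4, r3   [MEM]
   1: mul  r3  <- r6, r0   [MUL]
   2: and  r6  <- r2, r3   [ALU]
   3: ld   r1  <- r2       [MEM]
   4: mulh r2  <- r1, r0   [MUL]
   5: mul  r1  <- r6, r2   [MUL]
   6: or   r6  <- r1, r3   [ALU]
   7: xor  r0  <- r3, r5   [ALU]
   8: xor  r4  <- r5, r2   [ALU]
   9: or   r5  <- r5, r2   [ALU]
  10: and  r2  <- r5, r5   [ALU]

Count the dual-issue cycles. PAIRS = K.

t=0 i0/i1:st.MEM/mul.MUL ; dual
t=1 i2/i3:and.ALU/ld.MEM ; dual
t=2 i4:mulh.MUL ; no-port MUL/MUL
t=3 i5:mul.MUL ; RAW r1
t=4 i6/i7:or.ALU/xor.ALU ; dual
t=5 i8/i9:xor.ALU/or.ALU ; dual
t=6 i10:and.ALU ; tail

PAIRS = 4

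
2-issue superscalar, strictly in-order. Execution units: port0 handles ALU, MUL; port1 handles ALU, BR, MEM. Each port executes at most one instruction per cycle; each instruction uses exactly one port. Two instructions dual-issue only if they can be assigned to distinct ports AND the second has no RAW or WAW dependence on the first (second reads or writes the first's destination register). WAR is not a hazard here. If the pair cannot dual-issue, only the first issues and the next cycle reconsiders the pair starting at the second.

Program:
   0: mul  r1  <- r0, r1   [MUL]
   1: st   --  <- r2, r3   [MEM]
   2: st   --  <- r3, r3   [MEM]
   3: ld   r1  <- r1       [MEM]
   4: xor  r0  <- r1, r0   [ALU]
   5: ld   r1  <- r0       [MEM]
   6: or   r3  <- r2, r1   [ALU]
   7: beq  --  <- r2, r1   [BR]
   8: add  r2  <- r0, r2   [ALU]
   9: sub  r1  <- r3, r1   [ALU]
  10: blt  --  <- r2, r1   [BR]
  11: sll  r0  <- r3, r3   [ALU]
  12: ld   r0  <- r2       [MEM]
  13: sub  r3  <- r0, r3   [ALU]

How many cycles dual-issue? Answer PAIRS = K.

PAIRS = 4

0. mul.MUL/st.MEM @i0/i1  | pair
1. st.MEM @i2  | no-port MEM/MEM
2. ld.MEM @i3  | RAW r1
3. xor.ALU @i4  | RAW r0
4. ld.MEM @i5  | RAW r1
5. or.ALU/beq.BR @i6/i7  | pair
6. add.ALU/sub.ALU @i8/i9  | pair
7. blt.BR/sll.ALU @i10/i11  | pair
8. ld.MEM @i12  | RAW r0
9. sub.ALU @i13  | tail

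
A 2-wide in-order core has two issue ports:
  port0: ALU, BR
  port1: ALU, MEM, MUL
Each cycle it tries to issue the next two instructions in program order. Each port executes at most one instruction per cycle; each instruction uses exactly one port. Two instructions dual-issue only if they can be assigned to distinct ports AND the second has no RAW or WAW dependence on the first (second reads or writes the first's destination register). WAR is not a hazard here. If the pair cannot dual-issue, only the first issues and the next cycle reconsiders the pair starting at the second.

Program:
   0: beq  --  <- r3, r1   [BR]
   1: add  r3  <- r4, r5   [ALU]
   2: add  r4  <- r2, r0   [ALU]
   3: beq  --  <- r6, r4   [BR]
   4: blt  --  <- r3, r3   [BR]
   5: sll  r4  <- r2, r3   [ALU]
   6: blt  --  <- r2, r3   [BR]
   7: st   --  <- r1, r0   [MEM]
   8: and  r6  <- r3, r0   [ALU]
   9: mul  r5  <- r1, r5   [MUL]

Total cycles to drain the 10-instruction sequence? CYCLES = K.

CYCLES = 6

  cy0 -> i0+i1 (beq;add) 2-wide
  cy1 -> i2 (add) RAW r4
  cy2 -> i3 (beq) no-port BR/BR
  cy3 -> i4+i5 (blt;sll) 2-wide
  cy4 -> i6+i7 (blt;st) 2-wide
  cy5 -> i8+i9 (and;mul) 2-wide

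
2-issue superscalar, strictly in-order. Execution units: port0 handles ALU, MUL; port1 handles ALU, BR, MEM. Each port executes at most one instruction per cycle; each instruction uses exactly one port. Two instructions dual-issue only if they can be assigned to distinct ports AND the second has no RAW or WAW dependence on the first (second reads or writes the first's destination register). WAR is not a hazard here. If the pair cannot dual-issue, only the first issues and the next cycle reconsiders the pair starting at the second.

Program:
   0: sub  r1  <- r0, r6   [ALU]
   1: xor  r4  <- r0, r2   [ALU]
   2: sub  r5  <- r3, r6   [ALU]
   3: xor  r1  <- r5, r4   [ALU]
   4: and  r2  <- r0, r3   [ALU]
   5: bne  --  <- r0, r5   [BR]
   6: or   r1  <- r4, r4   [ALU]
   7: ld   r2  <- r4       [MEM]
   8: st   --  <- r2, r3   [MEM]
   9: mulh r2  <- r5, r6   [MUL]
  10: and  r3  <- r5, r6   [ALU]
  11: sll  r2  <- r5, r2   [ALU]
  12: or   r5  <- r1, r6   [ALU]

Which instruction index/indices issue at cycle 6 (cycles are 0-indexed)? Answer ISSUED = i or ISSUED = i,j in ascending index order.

ISSUED = 10,11

  cy0 -> i0+i1 (sub.ALU xor.ALU) pair
  cy1 -> i2 (sub.ALU) RAW r5
  cy2 -> i3+i4 (xor.ALU and.ALU) pair
  cy3 -> i5+i6 (bne.BR or.ALU) pair
  cy4 -> i7 (ld.MEM) no-port MEM/MEM
  cy5 -> i8+i9 (st.MEM mulh.MUL) pair
  cy6 -> i10+i11 (and.ALU sll.ALU) pair
  cy7 -> i12 (or.ALU) tail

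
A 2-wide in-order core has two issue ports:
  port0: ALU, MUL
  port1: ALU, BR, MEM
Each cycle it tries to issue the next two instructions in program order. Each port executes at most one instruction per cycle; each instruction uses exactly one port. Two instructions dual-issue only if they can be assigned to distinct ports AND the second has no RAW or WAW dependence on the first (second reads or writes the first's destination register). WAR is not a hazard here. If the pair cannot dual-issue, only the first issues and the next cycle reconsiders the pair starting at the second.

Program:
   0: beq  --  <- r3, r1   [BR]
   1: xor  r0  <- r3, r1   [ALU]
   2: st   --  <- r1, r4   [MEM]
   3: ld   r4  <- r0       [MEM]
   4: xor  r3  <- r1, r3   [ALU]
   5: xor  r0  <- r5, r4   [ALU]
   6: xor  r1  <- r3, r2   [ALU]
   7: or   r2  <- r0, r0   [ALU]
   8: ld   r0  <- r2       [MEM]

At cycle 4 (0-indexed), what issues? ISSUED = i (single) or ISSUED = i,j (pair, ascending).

ISSUED = 7

#0 head=0: beq/xor i0,i1 pair
#1 head=2: st i2 no-port MEM/MEM
#2 head=3: ld/xor i3,i4 pair
#3 head=5: xor/xor i5,i6 pair
#4 head=7: or i7 RAW r2
#5 head=8: ld i8 tail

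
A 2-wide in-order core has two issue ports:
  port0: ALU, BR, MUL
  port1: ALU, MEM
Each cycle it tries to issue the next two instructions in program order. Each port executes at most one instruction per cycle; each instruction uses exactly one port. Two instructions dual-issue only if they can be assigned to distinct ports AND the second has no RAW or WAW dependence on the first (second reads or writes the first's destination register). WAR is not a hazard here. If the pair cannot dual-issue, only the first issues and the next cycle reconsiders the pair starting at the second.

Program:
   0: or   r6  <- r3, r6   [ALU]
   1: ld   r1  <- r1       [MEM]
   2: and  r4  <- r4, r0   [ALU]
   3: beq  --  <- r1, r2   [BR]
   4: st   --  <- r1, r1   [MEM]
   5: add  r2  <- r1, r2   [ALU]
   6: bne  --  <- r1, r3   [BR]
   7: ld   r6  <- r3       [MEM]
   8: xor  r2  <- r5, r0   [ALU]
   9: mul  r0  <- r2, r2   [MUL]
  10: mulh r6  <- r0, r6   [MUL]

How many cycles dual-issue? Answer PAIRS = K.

#0 head=0: or.ALU ld.MEM i0&i1 pair
#1 head=2: and.ALU beq.BR i2&i3 pair
#2 head=4: st.MEM add.ALU i4&i5 pair
#3 head=6: bne.BR ld.MEM i6&i7 pair
#4 head=8: xor.ALU i8 RAW r2
#5 head=9: mul.MUL i9 no-port MUL/MUL
#6 head=10: mulh.MUL i10 tail

PAIRS = 4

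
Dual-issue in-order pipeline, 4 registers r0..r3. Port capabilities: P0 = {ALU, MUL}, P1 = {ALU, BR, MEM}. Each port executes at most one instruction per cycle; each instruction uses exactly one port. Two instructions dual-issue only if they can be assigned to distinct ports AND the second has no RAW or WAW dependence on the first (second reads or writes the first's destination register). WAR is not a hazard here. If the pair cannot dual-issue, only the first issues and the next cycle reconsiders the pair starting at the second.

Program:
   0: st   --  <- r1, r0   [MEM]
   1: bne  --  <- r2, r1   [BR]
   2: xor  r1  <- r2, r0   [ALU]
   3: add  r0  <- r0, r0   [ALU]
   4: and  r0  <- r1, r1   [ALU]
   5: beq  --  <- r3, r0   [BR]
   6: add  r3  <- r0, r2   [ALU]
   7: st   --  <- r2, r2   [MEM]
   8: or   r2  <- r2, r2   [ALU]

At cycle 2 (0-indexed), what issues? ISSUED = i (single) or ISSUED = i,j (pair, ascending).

ISSUED = 3

[0] i0  st.MEM  -- no-port MEM/BR
[1] i1&i2  bne.BR+xor.ALU  -- pair
[2] i3  add.ALU  -- WAW r0
[3] i4  and.ALU  -- RAW r0
[4] i5&i6  beq.BR+add.ALU  -- pair
[5] i7&i8  st.MEM+or.ALU  -- pair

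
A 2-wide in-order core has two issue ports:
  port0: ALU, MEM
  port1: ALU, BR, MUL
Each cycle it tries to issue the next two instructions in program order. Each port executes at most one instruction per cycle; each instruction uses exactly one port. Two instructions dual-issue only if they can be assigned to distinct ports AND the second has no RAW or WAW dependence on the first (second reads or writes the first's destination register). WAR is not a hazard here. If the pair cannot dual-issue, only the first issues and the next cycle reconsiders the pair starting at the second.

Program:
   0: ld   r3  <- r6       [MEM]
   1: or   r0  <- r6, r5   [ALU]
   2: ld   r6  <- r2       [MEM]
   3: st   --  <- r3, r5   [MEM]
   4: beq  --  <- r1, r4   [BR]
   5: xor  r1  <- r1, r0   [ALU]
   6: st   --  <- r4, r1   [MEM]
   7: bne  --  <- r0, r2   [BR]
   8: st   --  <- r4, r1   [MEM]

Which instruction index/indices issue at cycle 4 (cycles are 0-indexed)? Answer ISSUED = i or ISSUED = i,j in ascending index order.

ISSUED = 6,7

0. ld;or @i0/i1  | 2-wide
1. ld @i2  | no-port MEM/MEM
2. st;beq @i3/i4  | 2-wide
3. xor @i5  | RAW r1
4. st;bne @i6/i7  | 2-wide
5. st @i8  | tail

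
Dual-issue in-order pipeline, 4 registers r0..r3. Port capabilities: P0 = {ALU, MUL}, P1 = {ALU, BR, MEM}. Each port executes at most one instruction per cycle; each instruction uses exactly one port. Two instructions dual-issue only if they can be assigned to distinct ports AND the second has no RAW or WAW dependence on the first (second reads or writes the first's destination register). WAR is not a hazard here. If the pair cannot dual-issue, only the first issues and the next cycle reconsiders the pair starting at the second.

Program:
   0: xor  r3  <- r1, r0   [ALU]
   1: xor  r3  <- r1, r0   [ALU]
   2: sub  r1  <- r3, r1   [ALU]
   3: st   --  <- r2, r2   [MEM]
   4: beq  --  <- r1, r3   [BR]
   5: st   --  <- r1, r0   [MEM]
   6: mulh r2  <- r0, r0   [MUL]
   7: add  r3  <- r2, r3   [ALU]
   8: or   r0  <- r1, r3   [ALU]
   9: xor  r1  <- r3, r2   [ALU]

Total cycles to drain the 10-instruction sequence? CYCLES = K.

  cy0 -> i0 (xor.ALU) WAW r3
  cy1 -> i1 (xor.ALU) RAW r3
  cy2 -> i2+i3 (sub.ALU st.MEM) dual
  cy3 -> i4 (beq.BR) no-port BR/MEM
  cy4 -> i5+i6 (st.MEM mulh.MUL) dual
  cy5 -> i7 (add.ALU) RAW r3
  cy6 -> i8+i9 (or.ALU xor.ALU) dual

CYCLES = 7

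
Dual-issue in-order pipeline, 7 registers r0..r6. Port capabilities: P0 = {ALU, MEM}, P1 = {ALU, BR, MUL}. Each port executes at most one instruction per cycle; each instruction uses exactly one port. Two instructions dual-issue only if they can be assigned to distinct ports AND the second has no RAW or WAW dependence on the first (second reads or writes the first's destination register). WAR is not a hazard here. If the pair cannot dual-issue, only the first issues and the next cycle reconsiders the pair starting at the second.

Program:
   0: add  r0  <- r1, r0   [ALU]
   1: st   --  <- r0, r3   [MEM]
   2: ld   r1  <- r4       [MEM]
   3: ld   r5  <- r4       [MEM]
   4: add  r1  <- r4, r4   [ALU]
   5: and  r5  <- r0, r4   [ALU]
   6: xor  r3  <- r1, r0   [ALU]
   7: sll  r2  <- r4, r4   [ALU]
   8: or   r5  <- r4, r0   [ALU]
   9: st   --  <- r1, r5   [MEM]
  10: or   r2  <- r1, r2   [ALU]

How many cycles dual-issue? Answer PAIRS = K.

0. add @i0  | RAW r0
1. st @i1  | no-port MEM/MEM
2. ld @i2  | no-port MEM/MEM
3. ld;add @i3/i4  | pair
4. and;xor @i5/i6  | pair
5. sll;or @i7/i8  | pair
6. st;or @i9/i10  | pair

PAIRS = 4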